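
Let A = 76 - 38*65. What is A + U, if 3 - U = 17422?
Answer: -19813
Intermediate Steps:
U = -17419 (U = 3 - 1*17422 = 3 - 17422 = -17419)
A = -2394 (A = 76 - 2470 = -2394)
A + U = -2394 - 17419 = -19813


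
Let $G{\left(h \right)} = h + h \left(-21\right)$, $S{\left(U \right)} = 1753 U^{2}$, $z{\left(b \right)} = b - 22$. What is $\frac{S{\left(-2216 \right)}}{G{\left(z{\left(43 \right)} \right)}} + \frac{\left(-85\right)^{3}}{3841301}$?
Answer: $- \frac{8266844709347717}{403336605} \approx -2.0496 \cdot 10^{7}$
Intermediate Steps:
$z{\left(b \right)} = -22 + b$
$G{\left(h \right)} = - 20 h$ ($G{\left(h \right)} = h - 21 h = - 20 h$)
$\frac{S{\left(-2216 \right)}}{G{\left(z{\left(43 \right)} \right)}} + \frac{\left(-85\right)^{3}}{3841301} = \frac{1753 \left(-2216\right)^{2}}{\left(-20\right) \left(-22 + 43\right)} + \frac{\left(-85\right)^{3}}{3841301} = \frac{1753 \cdot 4910656}{\left(-20\right) 21} - \frac{614125}{3841301} = \frac{8608379968}{-420} - \frac{614125}{3841301} = 8608379968 \left(- \frac{1}{420}\right) - \frac{614125}{3841301} = - \frac{2152094992}{105} - \frac{614125}{3841301} = - \frac{8266844709347717}{403336605}$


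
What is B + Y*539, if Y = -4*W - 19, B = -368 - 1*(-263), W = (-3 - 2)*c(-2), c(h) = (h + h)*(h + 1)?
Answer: 32774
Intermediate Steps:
c(h) = 2*h*(1 + h) (c(h) = (2*h)*(1 + h) = 2*h*(1 + h))
W = -20 (W = (-3 - 2)*(2*(-2)*(1 - 2)) = -10*(-2)*(-1) = -5*4 = -20)
B = -105 (B = -368 + 263 = -105)
Y = 61 (Y = -4*(-20) - 19 = 80 - 19 = 61)
B + Y*539 = -105 + 61*539 = -105 + 32879 = 32774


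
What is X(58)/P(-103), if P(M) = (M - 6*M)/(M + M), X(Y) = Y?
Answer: -116/5 ≈ -23.200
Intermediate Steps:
P(M) = -5/2 (P(M) = (-5*M)/((2*M)) = (-5*M)*(1/(2*M)) = -5/2)
X(58)/P(-103) = 58/(-5/2) = 58*(-2/5) = -116/5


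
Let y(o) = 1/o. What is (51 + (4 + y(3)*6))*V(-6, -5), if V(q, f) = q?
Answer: -342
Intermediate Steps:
(51 + (4 + y(3)*6))*V(-6, -5) = (51 + (4 + 6/3))*(-6) = (51 + (4 + (⅓)*6))*(-6) = (51 + (4 + 2))*(-6) = (51 + 6)*(-6) = 57*(-6) = -342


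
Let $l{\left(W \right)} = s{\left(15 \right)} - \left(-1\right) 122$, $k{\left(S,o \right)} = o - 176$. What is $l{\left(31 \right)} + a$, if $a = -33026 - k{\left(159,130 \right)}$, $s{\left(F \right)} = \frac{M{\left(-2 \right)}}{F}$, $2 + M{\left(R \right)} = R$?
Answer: $- \frac{492874}{15} \approx -32858.0$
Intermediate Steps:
$M{\left(R \right)} = -2 + R$
$k{\left(S,o \right)} = -176 + o$
$s{\left(F \right)} = - \frac{4}{F}$ ($s{\left(F \right)} = \frac{-2 - 2}{F} = - \frac{4}{F}$)
$l{\left(W \right)} = \frac{1826}{15}$ ($l{\left(W \right)} = - \frac{4}{15} - \left(-1\right) 122 = \left(-4\right) \frac{1}{15} - -122 = - \frac{4}{15} + 122 = \frac{1826}{15}$)
$a = -32980$ ($a = -33026 - \left(-176 + 130\right) = -33026 - -46 = -33026 + 46 = -32980$)
$l{\left(31 \right)} + a = \frac{1826}{15} - 32980 = - \frac{492874}{15}$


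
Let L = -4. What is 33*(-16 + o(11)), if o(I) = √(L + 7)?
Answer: -528 + 33*√3 ≈ -470.84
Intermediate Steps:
o(I) = √3 (o(I) = √(-4 + 7) = √3)
33*(-16 + o(11)) = 33*(-16 + √3) = -528 + 33*√3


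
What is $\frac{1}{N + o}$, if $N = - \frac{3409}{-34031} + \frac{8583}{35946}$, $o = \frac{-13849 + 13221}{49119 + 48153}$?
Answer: $\frac{826324509213}{274746352519} \approx 3.0076$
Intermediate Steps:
$o = - \frac{157}{24318}$ ($o = - \frac{628}{97272} = \left(-628\right) \frac{1}{97272} = - \frac{157}{24318} \approx -0.0064561$)
$N = \frac{138209329}{407759442}$ ($N = \left(-3409\right) \left(- \frac{1}{34031}\right) + 8583 \cdot \frac{1}{35946} = \frac{3409}{34031} + \frac{2861}{11982} = \frac{138209329}{407759442} \approx 0.33895$)
$\frac{1}{N + o} = \frac{1}{\frac{138209329}{407759442} - \frac{157}{24318}} = \frac{1}{\frac{274746352519}{826324509213}} = \frac{826324509213}{274746352519}$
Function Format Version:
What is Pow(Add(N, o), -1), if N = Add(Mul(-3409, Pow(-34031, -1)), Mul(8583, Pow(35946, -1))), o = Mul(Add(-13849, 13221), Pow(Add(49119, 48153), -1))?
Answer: Rational(826324509213, 274746352519) ≈ 3.0076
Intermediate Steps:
o = Rational(-157, 24318) (o = Mul(-628, Pow(97272, -1)) = Mul(-628, Rational(1, 97272)) = Rational(-157, 24318) ≈ -0.0064561)
N = Rational(138209329, 407759442) (N = Add(Mul(-3409, Rational(-1, 34031)), Mul(8583, Rational(1, 35946))) = Add(Rational(3409, 34031), Rational(2861, 11982)) = Rational(138209329, 407759442) ≈ 0.33895)
Pow(Add(N, o), -1) = Pow(Add(Rational(138209329, 407759442), Rational(-157, 24318)), -1) = Pow(Rational(274746352519, 826324509213), -1) = Rational(826324509213, 274746352519)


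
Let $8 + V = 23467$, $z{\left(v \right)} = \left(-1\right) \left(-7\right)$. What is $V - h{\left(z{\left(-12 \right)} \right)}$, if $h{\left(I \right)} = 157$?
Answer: $23302$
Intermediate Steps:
$z{\left(v \right)} = 7$
$V = 23459$ ($V = -8 + 23467 = 23459$)
$V - h{\left(z{\left(-12 \right)} \right)} = 23459 - 157 = 23302$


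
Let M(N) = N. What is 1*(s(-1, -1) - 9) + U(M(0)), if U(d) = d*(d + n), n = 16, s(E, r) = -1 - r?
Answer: -9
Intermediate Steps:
U(d) = d*(16 + d) (U(d) = d*(d + 16) = d*(16 + d))
1*(s(-1, -1) - 9) + U(M(0)) = 1*((-1 - 1*(-1)) - 9) + 0*(16 + 0) = 1*((-1 + 1) - 9) + 0*16 = 1*(0 - 9) + 0 = 1*(-9) + 0 = -9 + 0 = -9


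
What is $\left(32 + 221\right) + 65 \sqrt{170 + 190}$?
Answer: $253 + 390 \sqrt{10} \approx 1486.3$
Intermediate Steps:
$\left(32 + 221\right) + 65 \sqrt{170 + 190} = 253 + 65 \sqrt{360} = 253 + 65 \cdot 6 \sqrt{10} = 253 + 390 \sqrt{10}$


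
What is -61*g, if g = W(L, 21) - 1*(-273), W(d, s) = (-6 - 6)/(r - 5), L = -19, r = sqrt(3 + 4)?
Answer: -50569/3 - 122*sqrt(7)/3 ≈ -16964.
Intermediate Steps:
r = sqrt(7) ≈ 2.6458
W(d, s) = -12/(-5 + sqrt(7)) (W(d, s) = (-6 - 6)/(sqrt(7) - 5) = -12/(-5 + sqrt(7)))
g = 829/3 + 2*sqrt(7)/3 (g = (10/3 + 2*sqrt(7)/3) - 1*(-273) = (10/3 + 2*sqrt(7)/3) + 273 = 829/3 + 2*sqrt(7)/3 ≈ 278.10)
-61*g = -61*(829/3 + 2*sqrt(7)/3) = -50569/3 - 122*sqrt(7)/3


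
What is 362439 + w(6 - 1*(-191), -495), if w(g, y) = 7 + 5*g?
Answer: 363431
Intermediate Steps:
362439 + w(6 - 1*(-191), -495) = 362439 + (7 + 5*(6 - 1*(-191))) = 362439 + (7 + 5*(6 + 191)) = 362439 + (7 + 5*197) = 362439 + (7 + 985) = 362439 + 992 = 363431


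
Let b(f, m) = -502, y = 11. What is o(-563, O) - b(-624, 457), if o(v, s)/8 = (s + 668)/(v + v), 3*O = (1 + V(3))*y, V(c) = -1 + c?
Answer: 279910/563 ≈ 497.18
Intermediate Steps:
O = 11 (O = ((1 + (-1 + 3))*11)/3 = ((1 + 2)*11)/3 = (3*11)/3 = (1/3)*33 = 11)
o(v, s) = 4*(668 + s)/v (o(v, s) = 8*((s + 668)/(v + v)) = 8*((668 + s)/((2*v))) = 8*((668 + s)*(1/(2*v))) = 8*((668 + s)/(2*v)) = 4*(668 + s)/v)
o(-563, O) - b(-624, 457) = 4*(668 + 11)/(-563) - 1*(-502) = 4*(-1/563)*679 + 502 = -2716/563 + 502 = 279910/563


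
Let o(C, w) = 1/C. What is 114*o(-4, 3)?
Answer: -57/2 ≈ -28.500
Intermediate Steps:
114*o(-4, 3) = 114/(-4) = 114*(-¼) = -57/2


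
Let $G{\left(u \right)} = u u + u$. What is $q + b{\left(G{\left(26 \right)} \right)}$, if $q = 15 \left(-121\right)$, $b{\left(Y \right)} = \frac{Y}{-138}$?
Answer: $- \frac{41862}{23} \approx -1820.1$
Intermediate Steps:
$G{\left(u \right)} = u + u^{2}$ ($G{\left(u \right)} = u^{2} + u = u + u^{2}$)
$b{\left(Y \right)} = - \frac{Y}{138}$ ($b{\left(Y \right)} = Y \left(- \frac{1}{138}\right) = - \frac{Y}{138}$)
$q = -1815$
$q + b{\left(G{\left(26 \right)} \right)} = -1815 - \frac{26 \left(1 + 26\right)}{138} = -1815 - \frac{26 \cdot 27}{138} = -1815 - \frac{117}{23} = - \frac{41862}{23}$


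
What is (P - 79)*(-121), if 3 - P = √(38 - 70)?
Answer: 9196 + 484*I*√2 ≈ 9196.0 + 684.48*I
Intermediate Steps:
P = 3 - 4*I*√2 (P = 3 - √(38 - 70) = 3 - √(-32) = 3 - 4*I*√2 ≈ 3.0 - 5.6569*I)
(P - 79)*(-121) = ((3 - 4*I*√2) - 79)*(-121) = (-76 - 4*I*√2)*(-121) = 9196 + 484*I*√2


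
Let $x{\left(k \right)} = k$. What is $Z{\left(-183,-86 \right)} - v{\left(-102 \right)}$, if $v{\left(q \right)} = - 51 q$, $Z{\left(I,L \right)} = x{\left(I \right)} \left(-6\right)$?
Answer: $-4104$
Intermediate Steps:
$Z{\left(I,L \right)} = - 6 I$ ($Z{\left(I,L \right)} = I \left(-6\right) = - 6 I$)
$Z{\left(-183,-86 \right)} - v{\left(-102 \right)} = \left(-6\right) \left(-183\right) - \left(-51\right) \left(-102\right) = 1098 - 5202 = -4104$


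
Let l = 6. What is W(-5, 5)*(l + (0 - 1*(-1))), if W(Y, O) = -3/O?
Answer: -21/5 ≈ -4.2000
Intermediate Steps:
W(-5, 5)*(l + (0 - 1*(-1))) = (-3/5)*(6 + (0 - 1*(-1))) = (-3*1/5)*(6 + (0 + 1)) = -3*(6 + 1)/5 = -3/5*7 = -21/5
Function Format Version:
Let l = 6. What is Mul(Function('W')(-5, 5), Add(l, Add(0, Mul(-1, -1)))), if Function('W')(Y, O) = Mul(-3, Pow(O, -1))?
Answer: Rational(-21, 5) ≈ -4.2000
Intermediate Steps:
Mul(Function('W')(-5, 5), Add(l, Add(0, Mul(-1, -1)))) = Mul(Mul(-3, Pow(5, -1)), Add(6, Add(0, Mul(-1, -1)))) = Mul(Mul(-3, Rational(1, 5)), Add(6, Add(0, 1))) = Mul(Rational(-3, 5), Add(6, 1)) = Mul(Rational(-3, 5), 7) = Rational(-21, 5)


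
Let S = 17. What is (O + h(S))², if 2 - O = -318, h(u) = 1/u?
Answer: 29604481/289 ≈ 1.0244e+5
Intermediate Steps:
O = 320 (O = 2 - 1*(-318) = 2 + 318 = 320)
(O + h(S))² = (320 + 1/17)² = (5441/17)² = 29604481/289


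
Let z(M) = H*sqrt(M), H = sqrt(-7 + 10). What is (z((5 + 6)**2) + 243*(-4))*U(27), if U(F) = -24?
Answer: 23328 - 264*sqrt(3) ≈ 22871.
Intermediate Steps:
H = sqrt(3) ≈ 1.7320
z(M) = sqrt(3)*sqrt(M)
(z((5 + 6)**2) + 243*(-4))*U(27) = (sqrt(3)*sqrt((5 + 6)**2) + 243*(-4))*(-24) = (sqrt(3)*sqrt(11**2) - 972)*(-24) = (sqrt(3)*sqrt(121) - 972)*(-24) = (sqrt(3)*11 - 972)*(-24) = (11*sqrt(3) - 972)*(-24) = (-972 + 11*sqrt(3))*(-24) = 23328 - 264*sqrt(3)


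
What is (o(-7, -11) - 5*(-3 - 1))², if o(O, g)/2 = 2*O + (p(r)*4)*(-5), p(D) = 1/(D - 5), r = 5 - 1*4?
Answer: 4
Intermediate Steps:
r = 1 (r = 5 - 4 = 1)
p(D) = 1/(-5 + D)
o(O, g) = 10 + 4*O (o(O, g) = 2*(2*O + (4/(-5 + 1))*(-5)) = 2*(2*O + (4/(-4))*(-5)) = 2*(2*O - ¼*4*(-5)) = 2*(2*O - 1*(-5)) = 2*(2*O + 5) = 2*(5 + 2*O) = 10 + 4*O)
(o(-7, -11) - 5*(-3 - 1))² = ((10 + 4*(-7)) - 5*(-3 - 1))² = ((10 - 28) - 5*(-4))² = (-18 + 20)² = 2² = 4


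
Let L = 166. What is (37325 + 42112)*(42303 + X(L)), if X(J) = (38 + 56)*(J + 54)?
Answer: 5003180571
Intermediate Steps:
X(J) = 5076 + 94*J (X(J) = 94*(54 + J) = 5076 + 94*J)
(37325 + 42112)*(42303 + X(L)) = (37325 + 42112)*(42303 + (5076 + 94*166)) = 79437*(42303 + (5076 + 15604)) = 79437*(42303 + 20680) = 79437*62983 = 5003180571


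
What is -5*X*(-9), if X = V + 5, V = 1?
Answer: 270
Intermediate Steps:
X = 6 (X = 1 + 5 = 6)
-5*X*(-9) = -5*6*(-9) = -30*(-9) = 270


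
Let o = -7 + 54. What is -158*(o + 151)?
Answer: -31284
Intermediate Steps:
o = 47
-158*(o + 151) = -158*(47 + 151) = -158*198 = -31284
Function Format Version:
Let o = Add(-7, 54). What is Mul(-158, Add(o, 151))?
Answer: -31284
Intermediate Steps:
o = 47
Mul(-158, Add(o, 151)) = Mul(-158, Add(47, 151)) = Mul(-158, 198) = -31284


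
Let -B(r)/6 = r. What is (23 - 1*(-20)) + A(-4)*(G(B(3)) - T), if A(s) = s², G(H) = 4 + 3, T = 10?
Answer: -5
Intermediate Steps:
B(r) = -6*r
G(H) = 7
(23 - 1*(-20)) + A(-4)*(G(B(3)) - T) = (23 - 1*(-20)) + (-4)²*(7 - 1*10) = (23 + 20) + 16*(7 - 10) = 43 + 16*(-3) = 43 - 48 = -5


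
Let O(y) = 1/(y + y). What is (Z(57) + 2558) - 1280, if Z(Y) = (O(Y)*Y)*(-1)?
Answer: 2555/2 ≈ 1277.5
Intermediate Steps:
O(y) = 1/(2*y)
Z(Y) = -1/2 (Z(Y) = ((1/(2*Y))*Y)*(-1) = (1/2)*(-1) = -1/2)
(Z(57) + 2558) - 1280 = (-1/2 + 2558) - 1280 = 5115/2 - 1280 = 2555/2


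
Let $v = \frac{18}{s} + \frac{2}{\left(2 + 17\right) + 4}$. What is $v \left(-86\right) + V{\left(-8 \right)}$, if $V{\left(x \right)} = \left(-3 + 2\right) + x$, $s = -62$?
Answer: $\frac{6053}{713} \approx 8.4895$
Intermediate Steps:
$v = - \frac{145}{713}$ ($v = \frac{18}{-62} + \frac{2}{\left(2 + 17\right) + 4} = 18 \left(- \frac{1}{62}\right) + \frac{2}{19 + 4} = - \frac{9}{31} + \frac{2}{23} = - \frac{145}{713} \approx -0.20337$)
$V{\left(x \right)} = -1 + x$
$v \left(-86\right) + V{\left(-8 \right)} = \left(- \frac{145}{713}\right) \left(-86\right) - 9 = \frac{12470}{713} - 9 = \frac{6053}{713}$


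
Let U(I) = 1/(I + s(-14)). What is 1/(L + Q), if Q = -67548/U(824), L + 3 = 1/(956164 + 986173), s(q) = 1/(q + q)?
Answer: -13596359/756734491315319 ≈ -1.7967e-8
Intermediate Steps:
s(q) = 1/(2*q)
L = -5827010/1942337 (L = -3 + 1/(956164 + 986173) = -3 + 1/1942337 = -5827010/1942337 ≈ -3.0000)
U(I) = 1/(-1/28 + I) (U(I) = 1/(I + (1/2)/(-14)) = 1/(I + (1/2)*(-1/14)) = 1/(I - 1/28) = 1/(-1/28 + I))
Q = -389599977/7 (Q = -67548/(28/(-1 + 28*824)) = -67548/(28/(-1 + 23072)) = -67548/(28/23071) = -67548/(28*(1/23071)) = -67548/28/23071 = -67548*23071/28 = -389599977/7 ≈ -5.5657e+7)
1/(L + Q) = 1/(-5827010/1942337 - 389599977/7) = 1/(-756734491315319/13596359) = -13596359/756734491315319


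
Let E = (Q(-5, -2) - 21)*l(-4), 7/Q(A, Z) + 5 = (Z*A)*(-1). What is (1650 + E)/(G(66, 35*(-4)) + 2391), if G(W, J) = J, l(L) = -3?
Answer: 8572/11255 ≈ 0.76162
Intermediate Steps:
Q(A, Z) = 7/(-5 - A*Z) (Q(A, Z) = 7/(-5 + (Z*A)*(-1)) = 7/(-5 + (A*Z)*(-1)) = 7/(-5 - A*Z))
E = 322/5 (E = (-7/(5 - 5*(-2)) - 21)*(-3) = (-7/(5 + 10) - 21)*(-3) = (-7/15 - 21)*(-3) = -322/15*(-3) = 322/5 ≈ 64.400)
(1650 + E)/(G(66, 35*(-4)) + 2391) = (1650 + 322/5)/(35*(-4) + 2391) = 8572/(5*(-140 + 2391)) = (8572/5)/2251 = (8572/5)*(1/2251) = 8572/11255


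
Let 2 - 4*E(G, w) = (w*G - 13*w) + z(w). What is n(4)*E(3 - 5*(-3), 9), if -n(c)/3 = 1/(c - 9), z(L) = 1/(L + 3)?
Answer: -517/80 ≈ -6.4625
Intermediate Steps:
z(L) = 1/(3 + L)
n(c) = -3/(-9 + c) (n(c) = -3/(c - 9) = -3/(-9 + c))
E(G, w) = 1/2 - 1/(4*(3 + w)) + 13*w/4 - G*w/4 (E(G, w) = 1/2 - ((w*G - 13*w) + 1/(3 + w))/4 = 1/2 - ((G*w - 13*w) + 1/(3 + w))/4 = 1/2 - ((-13*w + G*w) + 1/(3 + w))/4 = 1/2 - (1/(3 + w) - 13*w + G*w)/4 = 1/2 + (-1/(4*(3 + w)) + 13*w/4 - G*w/4) = 1/2 - 1/(4*(3 + w)) + 13*w/4 - G*w/4)
n(4)*E(3 - 5*(-3), 9) = (-3/(-9 + 4))*((-1 + (3 + 9)*(2 + 13*9 - 1*(3 - 5*(-3))*9))/(4*(3 + 9))) = (-3/(-5))*((1/4)*(-1 + 12*(2 + 117 - 1*(3 + 15)*9))/12) = (-3*(-1/5))*((1/4)*(1/12)*(-1 + 12*(2 + 117 - 1*18*9))) = 3*((1/4)*(1/12)*(-1 + 12*(2 + 117 - 162)))/5 = 3*((1/4)*(1/12)*(-1 + 12*(-43)))/5 = 3*((1/4)*(1/12)*(-1 - 516))/5 = 3*((1/4)*(1/12)*(-517))/5 = (3/5)*(-517/48) = -517/80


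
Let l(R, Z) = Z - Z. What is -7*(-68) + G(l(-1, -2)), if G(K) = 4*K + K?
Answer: 476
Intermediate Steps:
l(R, Z) = 0
G(K) = 5*K
-7*(-68) + G(l(-1, -2)) = -7*(-68) + 5*0 = 476 + 0 = 476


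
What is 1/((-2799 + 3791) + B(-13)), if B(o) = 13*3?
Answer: 1/1031 ≈ 0.00096993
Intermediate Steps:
B(o) = 39
1/((-2799 + 3791) + B(-13)) = 1/((-2799 + 3791) + 39) = 1/(992 + 39) = 1/1031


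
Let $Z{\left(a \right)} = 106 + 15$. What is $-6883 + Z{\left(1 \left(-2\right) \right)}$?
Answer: $-6762$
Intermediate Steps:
$Z{\left(a \right)} = 121$
$-6883 + Z{\left(1 \left(-2\right) \right)} = -6883 + 121 = -6762$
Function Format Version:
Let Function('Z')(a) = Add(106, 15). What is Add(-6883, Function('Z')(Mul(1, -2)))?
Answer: -6762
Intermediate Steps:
Function('Z')(a) = 121
Add(-6883, Function('Z')(Mul(1, -2))) = Add(-6883, 121) = -6762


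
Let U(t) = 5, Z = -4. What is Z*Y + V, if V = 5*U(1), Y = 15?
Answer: -35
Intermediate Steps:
V = 25 (V = 5*5 = 25)
Z*Y + V = -4*15 + 25 = -60 + 25 = -35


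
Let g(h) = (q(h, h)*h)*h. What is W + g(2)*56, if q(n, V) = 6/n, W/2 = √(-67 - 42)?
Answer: 672 + 2*I*√109 ≈ 672.0 + 20.881*I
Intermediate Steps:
W = 2*I*√109 (W = 2*√(-67 - 42) = 2*√(-109) = 2*(I*√109) = 2*I*√109 ≈ 20.881*I)
g(h) = 6*h (g(h) = ((6/h)*h)*h = 6*h)
W + g(2)*56 = 2*I*√109 + (6*2)*56 = 2*I*√109 + 12*56 = 2*I*√109 + 672 = 672 + 2*I*√109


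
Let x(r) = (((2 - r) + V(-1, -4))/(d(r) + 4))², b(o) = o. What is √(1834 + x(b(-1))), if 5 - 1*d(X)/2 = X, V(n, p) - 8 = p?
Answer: √469553/16 ≈ 42.827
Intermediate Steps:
V(n, p) = 8 + p
d(X) = 10 - 2*X
x(r) = (6 - r)²/(14 - 2*r)² (x(r) = (((2 - r) + (8 - 4))/((10 - 2*r) + 4))² = (((2 - r) + 4)/(14 - 2*r))² = ((6 - r)/(14 - 2*r))² = (6 - r)²/(14 - 2*r)²)
√(1834 + x(b(-1))) = √(1834 + (6 - 1*(-1))²/(4*(-7 - 1)²)) = √(1834 + (¼)*(6 + 1)²/(-8)²) = √(1834 + (¼)*(1/64)*7²) = √(1834 + (¼)*(1/64)*49) = √(1834 + 49/256) = √(469553/256) = √469553/16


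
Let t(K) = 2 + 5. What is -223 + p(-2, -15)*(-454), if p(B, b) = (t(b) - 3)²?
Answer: -7487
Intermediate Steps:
t(K) = 7
p(B, b) = 16 (p(B, b) = (7 - 3)² = 4² = 16)
-223 + p(-2, -15)*(-454) = -223 + 16*(-454) = -223 - 7264 = -7487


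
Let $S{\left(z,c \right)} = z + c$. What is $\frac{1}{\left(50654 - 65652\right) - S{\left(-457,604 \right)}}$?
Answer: $- \frac{1}{15145} \approx -6.6028 \cdot 10^{-5}$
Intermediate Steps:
$S{\left(z,c \right)} = c + z$
$\frac{1}{\left(50654 - 65652\right) - S{\left(-457,604 \right)}} = \frac{1}{\left(50654 - 65652\right) - \left(604 - 457\right)} = \frac{1}{\left(50654 - 65652\right) - 147} = \frac{1}{-14998 - 147} = \frac{1}{-15145} = - \frac{1}{15145}$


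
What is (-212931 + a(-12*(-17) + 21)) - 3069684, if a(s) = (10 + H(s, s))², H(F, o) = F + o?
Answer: -3071015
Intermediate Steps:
a(s) = (10 + 2*s)² (a(s) = (10 + (s + s))² = (10 + 2*s)²)
(-212931 + a(-12*(-17) + 21)) - 3069684 = (-212931 + 4*(5 + (-12*(-17) + 21))²) - 3069684 = (-212931 + 4*(5 + (204 + 21))²) - 3069684 = (-212931 + 4*(5 + 225)²) - 3069684 = (-212931 + 4*230²) - 3069684 = (-212931 + 4*52900) - 3069684 = (-212931 + 211600) - 3069684 = -1331 - 3069684 = -3071015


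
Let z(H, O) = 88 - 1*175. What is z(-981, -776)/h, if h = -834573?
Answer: 29/278191 ≈ 0.00010424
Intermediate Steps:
z(H, O) = -87 (z(H, O) = 88 - 175 = -87)
z(-981, -776)/h = -87/(-834573) = -87*(-1/834573) = 29/278191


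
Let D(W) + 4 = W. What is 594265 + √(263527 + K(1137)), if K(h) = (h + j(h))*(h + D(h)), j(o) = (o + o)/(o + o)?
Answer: 594265 + √2846787 ≈ 5.9595e+5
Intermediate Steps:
j(o) = 1 (j(o) = (2*o)/((2*o)) = (2*o)*(1/(2*o)) = 1)
D(W) = -4 + W
K(h) = (1 + h)*(-4 + 2*h) (K(h) = (h + 1)*(h + (-4 + h)) = (1 + h)*(-4 + 2*h))
594265 + √(263527 + K(1137)) = 594265 + √(263527 + (-4 - 2*1137 + 2*1137²)) = 594265 + √(263527 + (-4 - 2274 + 2*1292769)) = 594265 + √(263527 + (-4 - 2274 + 2585538)) = 594265 + √(263527 + 2583260) = 594265 + √2846787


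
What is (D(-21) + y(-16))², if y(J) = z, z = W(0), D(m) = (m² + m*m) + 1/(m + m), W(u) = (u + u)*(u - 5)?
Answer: 1372183849/1764 ≈ 7.7788e+5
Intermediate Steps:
W(u) = 2*u*(-5 + u) (W(u) = (2*u)*(-5 + u) = 2*u*(-5 + u))
D(m) = 1/(2*m) + 2*m² (D(m) = (m² + m²) + 1/(2*m) = 2*m² + 1/(2*m) = 1/(2*m) + 2*m²)
z = 0 (z = 2*0*(-5 + 0) = 2*0*(-5) = 0)
y(J) = 0
(D(-21) + y(-16))² = ((½)*(1 + 4*(-21)³)/(-21) + 0)² = ((½)*(-1/21)*(1 + 4*(-9261)) + 0)² = ((½)*(-1/21)*(1 - 37044) + 0)² = ((½)*(-1/21)*(-37043) + 0)² = (37043/42 + 0)² = (37043/42)² = 1372183849/1764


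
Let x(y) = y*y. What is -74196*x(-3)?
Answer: -667764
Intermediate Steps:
x(y) = y²
-74196*x(-3) = -74196*(-3)² = -74196*9 = -667764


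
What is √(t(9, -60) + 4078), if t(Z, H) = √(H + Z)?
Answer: √(4078 + I*√51) ≈ 63.859 + 0.0559*I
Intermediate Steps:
√(t(9, -60) + 4078) = √(√(-60 + 9) + 4078) = √(√(-51) + 4078) = √(I*√51 + 4078) = √(4078 + I*√51)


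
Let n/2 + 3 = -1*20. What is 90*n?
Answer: -4140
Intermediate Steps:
n = -46 (n = -6 + 2*(-1*20) = -6 + 2*(-20) = -6 - 40 = -46)
90*n = 90*(-46) = -4140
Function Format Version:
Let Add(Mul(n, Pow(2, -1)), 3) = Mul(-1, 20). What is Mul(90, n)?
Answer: -4140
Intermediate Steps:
n = -46 (n = Add(-6, Mul(2, Mul(-1, 20))) = Add(-6, Mul(2, -20)) = Add(-6, -40) = -46)
Mul(90, n) = Mul(90, -46) = -4140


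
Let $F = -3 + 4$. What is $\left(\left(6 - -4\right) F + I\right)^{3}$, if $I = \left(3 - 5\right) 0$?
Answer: $1000$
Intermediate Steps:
$I = 0$ ($I = \left(-2\right) 0 = 0$)
$F = 1$
$\left(\left(6 - -4\right) F + I\right)^{3} = \left(\left(6 - -4\right) 1 + 0\right)^{3} = \left(\left(6 + 4\right) 1 + 0\right)^{3} = \left(10 \cdot 1 + 0\right)^{3} = \left(10 + 0\right)^{3} = 10^{3} = 1000$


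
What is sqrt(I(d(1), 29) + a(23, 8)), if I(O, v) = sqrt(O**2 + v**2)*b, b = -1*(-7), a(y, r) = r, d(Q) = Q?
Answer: sqrt(8 + 7*sqrt(842)) ≈ 14.530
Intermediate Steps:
b = 7
I(O, v) = 7*sqrt(O**2 + v**2) (I(O, v) = sqrt(O**2 + v**2)*7 = 7*sqrt(O**2 + v**2))
sqrt(I(d(1), 29) + a(23, 8)) = sqrt(7*sqrt(1**2 + 29**2) + 8) = sqrt(7*sqrt(1 + 841) + 8) = sqrt(7*sqrt(842) + 8) = sqrt(8 + 7*sqrt(842))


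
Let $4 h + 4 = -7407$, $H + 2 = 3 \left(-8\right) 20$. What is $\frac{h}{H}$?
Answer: $\frac{7411}{1928} \approx 3.8439$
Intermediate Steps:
$H = -482$ ($H = -2 + 3 \left(-8\right) 20 = -2 - 480 = -482$)
$h = - \frac{7411}{4}$ ($h = -1 + \frac{1}{4} \left(-7407\right) = -1 - \frac{7407}{4} = - \frac{7411}{4} \approx -1852.8$)
$\frac{h}{H} = - \frac{7411}{4 \left(-482\right)} = \left(- \frac{7411}{4}\right) \left(- \frac{1}{482}\right) = \frac{7411}{1928}$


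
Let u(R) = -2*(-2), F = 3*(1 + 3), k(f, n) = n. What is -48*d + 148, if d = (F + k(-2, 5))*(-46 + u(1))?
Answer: 34420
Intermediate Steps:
F = 12 (F = 3*4 = 12)
u(R) = 4
d = -714 (d = (12 + 5)*(-46 + 4) = 17*(-42) = -714)
-48*d + 148 = -48*(-714) + 148 = 34272 + 148 = 34420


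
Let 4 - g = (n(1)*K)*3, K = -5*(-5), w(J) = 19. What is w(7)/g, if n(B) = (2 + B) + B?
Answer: -19/296 ≈ -0.064189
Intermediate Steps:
K = 25
n(B) = 2 + 2*B
g = -296 (g = 4 - (2 + 2*1)*25*3 = 4 - (2 + 2)*25*3 = 4 - 4*25*3 = 4 - 100*3 = 4 - 1*300 = 4 - 300 = -296)
w(7)/g = 19/(-296) = 19*(-1/296) = -19/296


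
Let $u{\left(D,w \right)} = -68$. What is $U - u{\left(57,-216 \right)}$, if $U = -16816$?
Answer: $-16748$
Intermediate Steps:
$U - u{\left(57,-216 \right)} = -16816 - -68 = -16816 + 68 = -16748$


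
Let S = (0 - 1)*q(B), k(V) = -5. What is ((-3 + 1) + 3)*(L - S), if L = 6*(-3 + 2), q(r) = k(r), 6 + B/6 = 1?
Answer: -11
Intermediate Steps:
B = -30 (B = -36 + 6*1 = -36 + 6 = -30)
q(r) = -5
L = -6 (L = 6*(-1) = -6)
S = 5 (S = (0 - 1)*(-5) = -1*(-5) = 5)
((-3 + 1) + 3)*(L - S) = ((-3 + 1) + 3)*(-6 - 1*5) = (-2 + 3)*(-6 - 5) = 1*(-11) = -11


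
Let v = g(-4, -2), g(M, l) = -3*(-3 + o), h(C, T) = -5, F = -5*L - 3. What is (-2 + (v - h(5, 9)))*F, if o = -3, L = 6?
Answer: -693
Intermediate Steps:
F = -33 (F = -5*6 - 3 = -30 - 3 = -33)
g(M, l) = 18 (g(M, l) = -3*(-3 - 3) = -3*(-6) = 18)
v = 18
(-2 + (v - h(5, 9)))*F = (-2 + (18 - 1*(-5)))*(-33) = (-2 + (18 + 5))*(-33) = (-2 + 23)*(-33) = 21*(-33) = -693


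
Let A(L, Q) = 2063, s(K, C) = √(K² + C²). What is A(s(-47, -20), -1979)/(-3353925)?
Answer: -2063/3353925 ≈ -0.00061510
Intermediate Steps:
s(K, C) = √(C² + K²)
A(s(-47, -20), -1979)/(-3353925) = 2063/(-3353925) = 2063*(-1/3353925) = -2063/3353925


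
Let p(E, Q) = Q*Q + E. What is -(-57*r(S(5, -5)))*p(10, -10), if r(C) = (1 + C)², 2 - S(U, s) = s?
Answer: 401280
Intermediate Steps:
S(U, s) = 2 - s
p(E, Q) = E + Q² (p(E, Q) = Q² + E = E + Q²)
-(-57*r(S(5, -5)))*p(10, -10) = -(-57*(1 + (2 - 1*(-5)))²)*(10 + (-10)²) = -(-57*(1 + (2 + 5))²)*(10 + 100) = -(-57*(1 + 7)²)*110 = -(-57*8²)*110 = -(-57*64)*110 = -(-3648)*110 = -1*(-401280) = 401280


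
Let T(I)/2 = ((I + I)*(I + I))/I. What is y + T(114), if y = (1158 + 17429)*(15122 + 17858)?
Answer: 613000172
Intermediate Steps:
T(I) = 8*I (T(I) = 2*(((I + I)*(I + I))/I) = 2*(((2*I)*(2*I))/I) = 2*((4*I²)/I) = 2*(4*I) = 8*I)
y = 612999260 (y = 18587*32980 = 612999260)
y + T(114) = 612999260 + 8*114 = 612999260 + 912 = 613000172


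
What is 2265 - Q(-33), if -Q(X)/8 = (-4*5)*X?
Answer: 7545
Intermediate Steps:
Q(X) = 160*X (Q(X) = -8*(-4*5)*X = -(-160)*X = 160*X)
2265 - Q(-33) = 2265 - 160*(-33) = 2265 - 1*(-5280) = 2265 + 5280 = 7545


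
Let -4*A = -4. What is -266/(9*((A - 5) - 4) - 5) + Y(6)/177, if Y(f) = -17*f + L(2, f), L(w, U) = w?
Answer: 5626/1947 ≈ 2.8896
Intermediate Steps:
A = 1 (A = -¼*(-4) = 1)
Y(f) = 2 - 17*f (Y(f) = -17*f + 2 = 2 - 17*f)
-266/(9*((A - 5) - 4) - 5) + Y(6)/177 = -266/(9*((1 - 5) - 4) - 5) + (2 - 17*6)/177 = -266/(9*(-4 - 4) - 5) + (2 - 102)*(1/177) = -266/(9*(-8) - 5) - 100*1/177 = -266/(-72 - 5) - 100/177 = -266/(-77) - 100/177 = -266*(-1/77) - 100/177 = 38/11 - 100/177 = 5626/1947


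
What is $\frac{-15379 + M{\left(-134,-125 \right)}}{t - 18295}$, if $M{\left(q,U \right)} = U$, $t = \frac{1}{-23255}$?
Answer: $\frac{60090920}{70908371} \approx 0.84744$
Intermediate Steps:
$t = - \frac{1}{23255} \approx -4.3001 \cdot 10^{-5}$
$\frac{-15379 + M{\left(-134,-125 \right)}}{t - 18295} = \frac{-15379 - 125}{- \frac{1}{23255} - 18295} = - \frac{15504}{- \frac{425450226}{23255}} = \left(-15504\right) \left(- \frac{23255}{425450226}\right) = \frac{60090920}{70908371}$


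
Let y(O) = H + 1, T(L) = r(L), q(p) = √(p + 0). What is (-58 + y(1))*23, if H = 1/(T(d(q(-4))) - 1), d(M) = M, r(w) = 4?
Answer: -3910/3 ≈ -1303.3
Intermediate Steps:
q(p) = √p
T(L) = 4
H = ⅓ (H = 1/(4 - 1) = 1/3 = ⅓ ≈ 0.33333)
y(O) = 4/3 (y(O) = ⅓ + 1 = 4/3)
(-58 + y(1))*23 = (-58 + 4/3)*23 = -170/3*23 = -3910/3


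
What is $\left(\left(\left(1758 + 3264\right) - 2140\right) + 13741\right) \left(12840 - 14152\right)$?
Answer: $-21809376$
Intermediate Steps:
$\left(\left(\left(1758 + 3264\right) - 2140\right) + 13741\right) \left(12840 - 14152\right) = \left(\left(5022 - 2140\right) + 13741\right) \left(-1312\right) = \left(2882 + 13741\right) \left(-1312\right) = 16623 \left(-1312\right) = -21809376$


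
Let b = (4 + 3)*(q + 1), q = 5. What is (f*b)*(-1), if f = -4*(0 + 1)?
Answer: 168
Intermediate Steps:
b = 42 (b = (4 + 3)*(5 + 1) = 7*6 = 42)
f = -4 (f = -4*1 = -4)
(f*b)*(-1) = -4*42*(-1) = -168*(-1) = 168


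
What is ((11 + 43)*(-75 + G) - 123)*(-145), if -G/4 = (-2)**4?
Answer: 1106205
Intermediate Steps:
G = -64 (G = -4*(-2)**4 = -4*16 = -64)
((11 + 43)*(-75 + G) - 123)*(-145) = ((11 + 43)*(-75 - 64) - 123)*(-145) = (54*(-139) - 123)*(-145) = (-7506 - 123)*(-145) = -7629*(-145) = 1106205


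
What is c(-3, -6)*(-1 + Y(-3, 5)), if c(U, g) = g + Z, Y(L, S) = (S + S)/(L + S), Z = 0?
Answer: -24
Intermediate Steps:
Y(L, S) = 2*S/(L + S) (Y(L, S) = (2*S)/(L + S) = 2*S/(L + S))
c(U, g) = g (c(U, g) = g + 0 = g)
c(-3, -6)*(-1 + Y(-3, 5)) = -6*(-1 + 2*5/(-3 + 5)) = -6*(-1 + 2*5/2) = -6*(-1 + 2*5*(½)) = -6*(-1 + 5) = -6*4 = -24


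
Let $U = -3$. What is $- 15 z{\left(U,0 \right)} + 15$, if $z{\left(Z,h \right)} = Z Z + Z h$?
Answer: $-120$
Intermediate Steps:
$z{\left(Z,h \right)} = Z^{2} + Z h$
$- 15 z{\left(U,0 \right)} + 15 = - 15 \left(- 3 \left(-3 + 0\right)\right) + 15 = - 15 \left(\left(-3\right) \left(-3\right)\right) + 15 = \left(-15\right) 9 + 15 = -135 + 15 = -120$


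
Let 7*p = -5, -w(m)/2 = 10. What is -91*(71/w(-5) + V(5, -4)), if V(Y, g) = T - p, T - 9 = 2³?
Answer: -25779/20 ≈ -1288.9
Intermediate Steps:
w(m) = -20 (w(m) = -2*10 = -20)
p = -5/7 (p = (⅐)*(-5) = -5/7 ≈ -0.71429)
T = 17 (T = 9 + 2³ = 9 + 8 = 17)
V(Y, g) = 124/7 (V(Y, g) = 17 - 1*(-5/7) = 17 + 5/7 = 124/7)
-91*(71/w(-5) + V(5, -4)) = -91*(71/(-20) + 124/7) = -91*(71*(-1/20) + 124/7) = -91*(-71/20 + 124/7) = -91*1983/140 = -25779/20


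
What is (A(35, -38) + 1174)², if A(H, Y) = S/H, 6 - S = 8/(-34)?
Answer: 488092260496/354025 ≈ 1.3787e+6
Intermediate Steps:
S = 106/17 (S = 6 - 8/(-34) = 6 - 8*(-1)/34 = 6 - 1*(-4/17) = 6 + 4/17 = 106/17 ≈ 6.2353)
A(H, Y) = 106/(17*H)
(A(35, -38) + 1174)² = ((106/17)/35 + 1174)² = ((106/17)*(1/35) + 1174)² = (106/595 + 1174)² = (698636/595)² = 488092260496/354025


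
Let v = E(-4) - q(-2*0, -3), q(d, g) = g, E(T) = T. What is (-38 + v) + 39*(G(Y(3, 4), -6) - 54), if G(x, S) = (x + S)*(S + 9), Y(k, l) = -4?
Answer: -3315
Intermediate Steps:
G(x, S) = (9 + S)*(S + x) (G(x, S) = (S + x)*(9 + S) = (9 + S)*(S + x))
v = -1 (v = -4 - 1*(-3) = -4 + 3 = -1)
(-38 + v) + 39*(G(Y(3, 4), -6) - 54) = (-38 - 1) + 39*(((-6)**2 + 9*(-6) + 9*(-4) - 6*(-4)) - 54) = -39 + 39*((36 - 54 - 36 + 24) - 54) = -39 + 39*(-30 - 54) = -39 + 39*(-84) = -39 - 3276 = -3315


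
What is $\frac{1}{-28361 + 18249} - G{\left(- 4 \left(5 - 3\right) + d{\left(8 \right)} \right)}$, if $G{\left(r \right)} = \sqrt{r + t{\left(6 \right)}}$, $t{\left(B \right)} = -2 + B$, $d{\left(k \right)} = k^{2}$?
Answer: $- \frac{1}{10112} - 2 \sqrt{15} \approx -7.7461$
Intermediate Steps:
$G{\left(r \right)} = \sqrt{4 + r}$ ($G{\left(r \right)} = \sqrt{r + \left(-2 + 6\right)} = \sqrt{r + 4} = \sqrt{4 + r}$)
$\frac{1}{-28361 + 18249} - G{\left(- 4 \left(5 - 3\right) + d{\left(8 \right)} \right)} = \frac{1}{-28361 + 18249} - \sqrt{4 + \left(- 4 \left(5 - 3\right) + 8^{2}\right)} = \frac{1}{-10112} - \sqrt{4 + \left(\left(-4\right) 2 + 64\right)} = - \frac{1}{10112} - \sqrt{4 + \left(-8 + 64\right)} = - \frac{1}{10112} - \sqrt{4 + 56} = - \frac{1}{10112} - \sqrt{60} = - \frac{1}{10112} - 2 \sqrt{15}$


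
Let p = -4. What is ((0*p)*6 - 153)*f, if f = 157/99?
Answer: -2669/11 ≈ -242.64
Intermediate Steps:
f = 157/99 (f = 157*(1/99) = 157/99 ≈ 1.5859)
((0*p)*6 - 153)*f = ((0*(-4))*6 - 153)*(157/99) = (0*6 - 153)*(157/99) = (0 - 153)*(157/99) = -153*157/99 = -2669/11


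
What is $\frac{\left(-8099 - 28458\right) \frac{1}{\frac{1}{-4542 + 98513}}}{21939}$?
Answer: $- \frac{3435297847}{21939} \approx -1.5658 \cdot 10^{5}$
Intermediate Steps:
$\frac{\left(-8099 - 28458\right) \frac{1}{\frac{1}{-4542 + 98513}}}{21939} = - \frac{36557}{\frac{1}{93971}} \cdot \frac{1}{21939} = - 36557 \frac{1}{\frac{1}{93971}} \cdot \frac{1}{21939} = \left(-36557\right) 93971 \cdot \frac{1}{21939} = \left(-3435297847\right) \frac{1}{21939} = - \frac{3435297847}{21939}$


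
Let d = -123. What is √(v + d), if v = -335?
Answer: I*√458 ≈ 21.401*I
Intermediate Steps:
√(v + d) = √(-335 - 123) = √(-458) = I*√458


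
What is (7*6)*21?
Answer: 882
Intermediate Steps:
(7*6)*21 = 42*21 = 882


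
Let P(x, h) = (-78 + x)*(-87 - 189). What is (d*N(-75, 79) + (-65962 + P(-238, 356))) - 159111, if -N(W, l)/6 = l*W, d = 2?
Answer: -66757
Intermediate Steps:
P(x, h) = 21528 - 276*x (P(x, h) = (-78 + x)*(-276) = 21528 - 276*x)
N(W, l) = -6*W*l (N(W, l) = -6*l*W = -6*W*l)
(d*N(-75, 79) + (-65962 + P(-238, 356))) - 159111 = (2*(-6*(-75)*79) + (-65962 + (21528 - 276*(-238)))) - 159111 = (2*35550 + (-65962 + (21528 + 65688))) - 159111 = (71100 + (-65962 + 87216)) - 159111 = (71100 + 21254) - 159111 = 92354 - 159111 = -66757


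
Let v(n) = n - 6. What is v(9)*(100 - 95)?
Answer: 15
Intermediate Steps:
v(n) = -6 + n
v(9)*(100 - 95) = (-6 + 9)*(100 - 95) = 3*5 = 15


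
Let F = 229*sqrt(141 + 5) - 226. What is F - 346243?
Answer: -346469 + 229*sqrt(146) ≈ -3.4370e+5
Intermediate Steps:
F = -226 + 229*sqrt(146) (F = 229*sqrt(146) - 226 = -226 + 229*sqrt(146) ≈ 2541.0)
F - 346243 = (-226 + 229*sqrt(146)) - 346243 = -346469 + 229*sqrt(146)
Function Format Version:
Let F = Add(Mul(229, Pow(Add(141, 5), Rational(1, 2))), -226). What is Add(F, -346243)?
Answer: Add(-346469, Mul(229, Pow(146, Rational(1, 2)))) ≈ -3.4370e+5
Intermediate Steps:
F = Add(-226, Mul(229, Pow(146, Rational(1, 2)))) (F = Add(Mul(229, Pow(146, Rational(1, 2))), -226) = Add(-226, Mul(229, Pow(146, Rational(1, 2)))) ≈ 2541.0)
Add(F, -346243) = Add(Add(-226, Mul(229, Pow(146, Rational(1, 2)))), -346243) = Add(-346469, Mul(229, Pow(146, Rational(1, 2))))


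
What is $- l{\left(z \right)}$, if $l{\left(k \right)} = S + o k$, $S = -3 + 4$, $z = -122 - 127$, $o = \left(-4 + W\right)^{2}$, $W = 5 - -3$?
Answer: $3983$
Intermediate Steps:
$W = 8$ ($W = 5 + 3 = 8$)
$o = 16$ ($o = \left(-4 + 8\right)^{2} = 4^{2} = 16$)
$z = -249$ ($z = -122 - 127 = -249$)
$S = 1$
$l{\left(k \right)} = 1 + 16 k$
$- l{\left(z \right)} = - (1 + 16 \left(-249\right)) = - (1 - 3984) = \left(-1\right) \left(-3983\right) = 3983$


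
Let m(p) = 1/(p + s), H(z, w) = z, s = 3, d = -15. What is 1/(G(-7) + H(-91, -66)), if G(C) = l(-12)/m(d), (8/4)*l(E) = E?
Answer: -1/19 ≈ -0.052632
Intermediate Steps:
l(E) = E/2
m(p) = 1/(3 + p) (m(p) = 1/(p + 3) = 1/(3 + p))
G(C) = 72 (G(C) = ((1/2)*(-12))/(1/(3 - 15)) = -6/(1/(-12)) = -6/(-1/12) = -6*(-12) = 72)
1/(G(-7) + H(-91, -66)) = 1/(72 - 91) = 1/(-19) = -1/19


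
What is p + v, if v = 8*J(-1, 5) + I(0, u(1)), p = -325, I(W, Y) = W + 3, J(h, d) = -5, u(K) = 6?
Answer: -362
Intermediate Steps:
I(W, Y) = 3 + W
v = -37 (v = 8*(-5) + (3 + 0) = -40 + 3 = -37)
p + v = -325 - 37 = -362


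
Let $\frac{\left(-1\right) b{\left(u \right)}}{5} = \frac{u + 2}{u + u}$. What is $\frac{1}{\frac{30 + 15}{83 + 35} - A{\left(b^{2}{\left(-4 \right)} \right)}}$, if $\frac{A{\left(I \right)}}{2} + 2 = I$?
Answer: $\frac{472}{593} \approx 0.79595$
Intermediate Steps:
$b{\left(u \right)} = - \frac{5 \left(2 + u\right)}{2 u}$ ($b{\left(u \right)} = - 5 \frac{u + 2}{u + u} = - 5 \frac{2 + u}{2 u} = - \frac{5 \left(2 + u\right)}{2 u}$)
$A{\left(I \right)} = -4 + 2 I$
$\frac{1}{\frac{30 + 15}{83 + 35} - A{\left(b^{2}{\left(-4 \right)} \right)}} = \frac{1}{\frac{30 + 15}{83 + 35} - \left(-4 + 2 \left(- \frac{5}{2} - \frac{5}{-4}\right)^{2}\right)} = \frac{1}{\frac{1}{118} \cdot 45 - \left(-4 + 2 \left(- \frac{5}{2} - - \frac{5}{4}\right)^{2}\right)} = \frac{1}{\frac{1}{118} \cdot 45 - \left(-4 + 2 \left(- \frac{5}{2} + \frac{5}{4}\right)^{2}\right)} = \frac{1}{\frac{45}{118} - \left(-4 + 2 \left(- \frac{5}{4}\right)^{2}\right)} = \frac{1}{\frac{45}{118} - \left(-4 + 2 \cdot \frac{25}{16}\right)} = \frac{1}{\frac{45}{118} - \left(-4 + \frac{25}{8}\right)} = \frac{1}{\frac{45}{118} - - \frac{7}{8}} = \frac{1}{\frac{45}{118} + \frac{7}{8}} = \frac{1}{\frac{593}{472}} = \frac{472}{593}$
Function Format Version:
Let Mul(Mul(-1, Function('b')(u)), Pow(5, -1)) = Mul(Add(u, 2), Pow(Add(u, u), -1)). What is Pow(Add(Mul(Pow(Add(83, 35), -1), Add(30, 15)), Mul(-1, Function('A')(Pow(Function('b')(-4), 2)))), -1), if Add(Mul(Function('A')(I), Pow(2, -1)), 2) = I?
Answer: Rational(472, 593) ≈ 0.79595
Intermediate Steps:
Function('b')(u) = Mul(Rational(-5, 2), Pow(u, -1), Add(2, u)) (Function('b')(u) = Mul(-5, Mul(Add(u, 2), Pow(Add(u, u), -1))) = Mul(-5, Mul(Add(2, u), Pow(Mul(2, u), -1))) = Mul(-5, Mul(Add(2, u), Mul(Rational(1, 2), Pow(u, -1)))) = Mul(-5, Mul(Rational(1, 2), Pow(u, -1), Add(2, u))) = Mul(Rational(-5, 2), Pow(u, -1), Add(2, u)))
Function('A')(I) = Add(-4, Mul(2, I))
Pow(Add(Mul(Pow(Add(83, 35), -1), Add(30, 15)), Mul(-1, Function('A')(Pow(Function('b')(-4), 2)))), -1) = Pow(Add(Mul(Pow(Add(83, 35), -1), Add(30, 15)), Mul(-1, Add(-4, Mul(2, Pow(Add(Rational(-5, 2), Mul(-5, Pow(-4, -1))), 2))))), -1) = Pow(Add(Mul(Pow(118, -1), 45), Mul(-1, Add(-4, Mul(2, Pow(Add(Rational(-5, 2), Mul(-5, Rational(-1, 4))), 2))))), -1) = Pow(Add(Mul(Rational(1, 118), 45), Mul(-1, Add(-4, Mul(2, Pow(Add(Rational(-5, 2), Rational(5, 4)), 2))))), -1) = Pow(Add(Rational(45, 118), Mul(-1, Add(-4, Mul(2, Pow(Rational(-5, 4), 2))))), -1) = Pow(Add(Rational(45, 118), Mul(-1, Add(-4, Mul(2, Rational(25, 16))))), -1) = Pow(Add(Rational(45, 118), Mul(-1, Add(-4, Rational(25, 8)))), -1) = Pow(Add(Rational(45, 118), Mul(-1, Rational(-7, 8))), -1) = Pow(Add(Rational(45, 118), Rational(7, 8)), -1) = Pow(Rational(593, 472), -1) = Rational(472, 593)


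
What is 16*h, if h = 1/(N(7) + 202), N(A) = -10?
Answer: 1/12 ≈ 0.083333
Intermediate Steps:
h = 1/192 (h = 1/(-10 + 202) = 1/192 ≈ 0.0052083)
16*h = 16*(1/192) = 1/12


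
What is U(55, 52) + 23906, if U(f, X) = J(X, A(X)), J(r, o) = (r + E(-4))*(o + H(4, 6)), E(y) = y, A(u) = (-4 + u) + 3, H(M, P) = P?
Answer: 26642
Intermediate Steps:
A(u) = -1 + u
J(r, o) = (-4 + r)*(6 + o) (J(r, o) = (r - 4)*(o + 6) = (-4 + r)*(6 + o))
U(f, X) = -20 + 2*X + X*(-1 + X) (U(f, X) = -24 - 4*(-1 + X) + 6*X + (-1 + X)*X = -24 + (4 - 4*X) + 6*X + X*(-1 + X) = -20 + 2*X + X*(-1 + X))
U(55, 52) + 23906 = (-20 + 52 + 52²) + 23906 = (-20 + 52 + 2704) + 23906 = 2736 + 23906 = 26642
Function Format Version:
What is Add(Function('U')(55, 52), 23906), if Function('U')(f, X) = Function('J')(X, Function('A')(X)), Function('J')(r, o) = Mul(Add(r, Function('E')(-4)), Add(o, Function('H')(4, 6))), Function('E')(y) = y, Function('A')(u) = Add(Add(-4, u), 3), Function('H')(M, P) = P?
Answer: 26642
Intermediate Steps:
Function('A')(u) = Add(-1, u)
Function('J')(r, o) = Mul(Add(-4, r), Add(6, o)) (Function('J')(r, o) = Mul(Add(r, -4), Add(o, 6)) = Mul(Add(-4, r), Add(6, o)))
Function('U')(f, X) = Add(-20, Mul(2, X), Mul(X, Add(-1, X))) (Function('U')(f, X) = Add(-24, Mul(-4, Add(-1, X)), Mul(6, X), Mul(Add(-1, X), X)) = Add(-24, Add(4, Mul(-4, X)), Mul(6, X), Mul(X, Add(-1, X))) = Add(-20, Mul(2, X), Mul(X, Add(-1, X))))
Add(Function('U')(55, 52), 23906) = Add(Add(-20, 52, Pow(52, 2)), 23906) = Add(Add(-20, 52, 2704), 23906) = Add(2736, 23906) = 26642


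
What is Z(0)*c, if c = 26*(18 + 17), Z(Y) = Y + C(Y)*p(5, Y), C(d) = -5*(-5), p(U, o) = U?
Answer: 113750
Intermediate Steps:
C(d) = 25
Z(Y) = 125 + Y (Z(Y) = Y + 25*5 = Y + 125 = 125 + Y)
c = 910 (c = 26*35 = 910)
Z(0)*c = (125 + 0)*910 = 125*910 = 113750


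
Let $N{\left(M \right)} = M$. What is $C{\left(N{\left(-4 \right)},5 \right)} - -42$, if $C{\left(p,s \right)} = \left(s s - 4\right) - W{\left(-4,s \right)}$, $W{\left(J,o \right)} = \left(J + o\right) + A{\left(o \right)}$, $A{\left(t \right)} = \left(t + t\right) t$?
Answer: $12$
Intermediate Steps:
$A{\left(t \right)} = 2 t^{2}$ ($A{\left(t \right)} = 2 t t = 2 t^{2}$)
$W{\left(J,o \right)} = J + o + 2 o^{2}$ ($W{\left(J,o \right)} = \left(J + o\right) + 2 o^{2} = J + o + 2 o^{2}$)
$C{\left(p,s \right)} = - s - s^{2}$ ($C{\left(p,s \right)} = \left(s s - 4\right) - \left(-4 + s + 2 s^{2}\right) = \left(s^{2} - 4\right) - \left(-4 + s + 2 s^{2}\right) = \left(-4 + s^{2}\right) - \left(-4 + s + 2 s^{2}\right) = - s - s^{2}$)
$C{\left(N{\left(-4 \right)},5 \right)} - -42 = 5 \left(-1 - 5\right) - -42 = 5 \left(-1 - 5\right) + 42 = 5 \left(-6\right) + 42 = -30 + 42 = 12$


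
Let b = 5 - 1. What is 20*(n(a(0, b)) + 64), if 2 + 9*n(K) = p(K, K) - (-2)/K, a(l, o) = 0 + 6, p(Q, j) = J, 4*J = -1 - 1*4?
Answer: 34385/27 ≈ 1273.5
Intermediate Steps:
J = -5/4 (J = (-1 - 1*4)/4 = (-1 - 4)/4 = (¼)*(-5) = -5/4 ≈ -1.2500)
b = 4
p(Q, j) = -5/4
a(l, o) = 6
n(K) = -13/36 + 2/(9*K) (n(K) = -2/9 + (-5/4 - (-2)/K)/9 = -2/9 + (-5/4 + 2/K)/9 = -2/9 + (-5/36 + 2/(9*K)) = -13/36 + 2/(9*K))
20*(n(a(0, b)) + 64) = 20*((1/36)*(8 - 13*6)/6 + 64) = 20*((1/36)*(⅙)*(8 - 78) + 64) = 20*((1/36)*(⅙)*(-70) + 64) = 20*(-35/108 + 64) = 20*(6877/108) = 34385/27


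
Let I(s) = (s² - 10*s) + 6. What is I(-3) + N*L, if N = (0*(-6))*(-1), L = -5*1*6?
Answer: 45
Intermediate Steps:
I(s) = 6 + s² - 10*s
L = -30 (L = -5*6 = -30)
N = 0 (N = 0*(-1) = 0)
I(-3) + N*L = (6 + (-3)² - 10*(-3)) + 0*(-30) = (6 + 9 + 30) + 0 = 45 + 0 = 45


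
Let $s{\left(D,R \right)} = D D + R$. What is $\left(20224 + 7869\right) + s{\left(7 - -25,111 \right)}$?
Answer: $29228$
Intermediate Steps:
$s{\left(D,R \right)} = R + D^{2}$ ($s{\left(D,R \right)} = D^{2} + R = R + D^{2}$)
$\left(20224 + 7869\right) + s{\left(7 - -25,111 \right)} = \left(20224 + 7869\right) + \left(111 + \left(7 - -25\right)^{2}\right) = 28093 + \left(111 + \left(7 + 25\right)^{2}\right) = 28093 + \left(111 + 32^{2}\right) = 28093 + \left(111 + 1024\right) = 28093 + 1135 = 29228$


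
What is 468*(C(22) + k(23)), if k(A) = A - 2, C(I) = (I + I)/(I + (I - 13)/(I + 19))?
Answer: 9797580/911 ≈ 10755.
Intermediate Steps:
C(I) = 2*I/(I + (-13 + I)/(19 + I)) (C(I) = (2*I)/(I + (-13 + I)/(19 + I)) = 2*I/(I + (-13 + I)/(19 + I)))
k(A) = -2 + A
468*(C(22) + k(23)) = 468*(2*22*(19 + 22)/(-13 + 22² + 20*22) + (-2 + 23)) = 468*(2*22*41/(-13 + 484 + 440) + 21) = 468*(2*22*41/911 + 21) = 468*(2*22*(1/911)*41 + 21) = 468*(1804/911 + 21) = 468*(20935/911) = 9797580/911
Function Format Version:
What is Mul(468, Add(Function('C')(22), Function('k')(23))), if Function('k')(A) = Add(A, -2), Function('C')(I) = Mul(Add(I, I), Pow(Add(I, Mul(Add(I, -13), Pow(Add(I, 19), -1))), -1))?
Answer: Rational(9797580, 911) ≈ 10755.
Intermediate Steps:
Function('C')(I) = Mul(2, I, Pow(Add(I, Mul(Pow(Add(19, I), -1), Add(-13, I))), -1)) (Function('C')(I) = Mul(Mul(2, I), Pow(Add(I, Mul(Add(-13, I), Pow(Add(19, I), -1))), -1)) = Mul(Mul(2, I), Pow(Add(I, Mul(Pow(Add(19, I), -1), Add(-13, I))), -1)) = Mul(2, I, Pow(Add(I, Mul(Pow(Add(19, I), -1), Add(-13, I))), -1)))
Function('k')(A) = Add(-2, A)
Mul(468, Add(Function('C')(22), Function('k')(23))) = Mul(468, Add(Mul(2, 22, Pow(Add(-13, Pow(22, 2), Mul(20, 22)), -1), Add(19, 22)), Add(-2, 23))) = Mul(468, Add(Mul(2, 22, Pow(Add(-13, 484, 440), -1), 41), 21)) = Mul(468, Add(Mul(2, 22, Pow(911, -1), 41), 21)) = Mul(468, Add(Mul(2, 22, Rational(1, 911), 41), 21)) = Mul(468, Add(Rational(1804, 911), 21)) = Mul(468, Rational(20935, 911)) = Rational(9797580, 911)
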